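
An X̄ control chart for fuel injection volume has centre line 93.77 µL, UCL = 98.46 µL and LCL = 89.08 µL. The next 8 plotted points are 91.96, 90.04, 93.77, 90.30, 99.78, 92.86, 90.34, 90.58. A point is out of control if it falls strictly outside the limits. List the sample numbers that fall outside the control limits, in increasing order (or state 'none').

Compare each point to [89.08, 98.46]: sample 5 = 99.78 > UCL.

5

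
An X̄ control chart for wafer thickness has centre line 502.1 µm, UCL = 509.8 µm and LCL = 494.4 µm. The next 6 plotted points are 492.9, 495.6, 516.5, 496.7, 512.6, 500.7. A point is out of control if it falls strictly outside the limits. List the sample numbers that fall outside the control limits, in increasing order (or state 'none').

Compare each point to [494.4, 509.8]: sample 1 = 492.9 < LCL; sample 3 = 516.5 > UCL; sample 5 = 512.6 > UCL.

1, 3, 5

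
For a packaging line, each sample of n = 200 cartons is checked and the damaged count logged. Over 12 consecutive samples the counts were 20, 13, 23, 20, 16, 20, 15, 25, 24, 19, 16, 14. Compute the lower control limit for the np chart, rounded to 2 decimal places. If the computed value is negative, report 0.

6.38

p̄ = Σdᵢ / (k·n) = 225 / (12 × 200) = 0.09375
LCL = np̄ − 3·√(np̄(1−p̄)) = 18.7500 − 3 × 4.1222 = 6.3835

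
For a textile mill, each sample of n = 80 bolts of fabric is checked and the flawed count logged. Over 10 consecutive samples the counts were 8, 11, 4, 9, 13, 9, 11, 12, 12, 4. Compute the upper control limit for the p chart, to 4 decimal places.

p̄ = Σdᵢ / (k·n) = 93 / (10 × 80) = 0.11625
UCL = p̄ + 3·√(p̄(1−p̄)/n) = 0.11625 + 3 × √(0.11625×0.88375/80) = 0.11625 + 3 × 0.03584 = 0.22376

0.2238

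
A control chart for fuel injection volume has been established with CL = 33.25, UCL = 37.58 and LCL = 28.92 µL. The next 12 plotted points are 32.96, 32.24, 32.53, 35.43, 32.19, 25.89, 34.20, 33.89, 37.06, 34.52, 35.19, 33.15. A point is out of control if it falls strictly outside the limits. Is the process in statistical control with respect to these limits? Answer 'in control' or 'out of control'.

Compare each point to [28.92, 37.58]: sample 6 = 25.89 < LCL.

out of control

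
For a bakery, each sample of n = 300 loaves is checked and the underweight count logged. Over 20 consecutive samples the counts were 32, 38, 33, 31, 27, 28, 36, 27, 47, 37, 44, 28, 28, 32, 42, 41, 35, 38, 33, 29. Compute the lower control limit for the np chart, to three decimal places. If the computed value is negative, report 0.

17.765

p̄ = Σdᵢ / (k·n) = 686 / (20 × 300) = 0.11433
LCL = np̄ − 3·√(np̄(1−p̄)) = 34.3000 − 3 × 5.5117 = 17.7650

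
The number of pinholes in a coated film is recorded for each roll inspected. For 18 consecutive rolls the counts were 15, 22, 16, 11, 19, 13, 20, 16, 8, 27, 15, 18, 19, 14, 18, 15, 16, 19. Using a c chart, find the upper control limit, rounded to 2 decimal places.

c̄ = (15 + 22 + 16 + 11 + 19 + 13 + 20 + 16 + 8 + 27 + 15 + 18 + 19 + 14 + 18 + 15 + 16 + 19) / 18 = 301 / 18 = 16.7222
UCL = c̄ + 3√c̄ = 16.7222 + 3 × √16.7222 = 16.7222 + 3 × 4.0893 = 28.9901

28.99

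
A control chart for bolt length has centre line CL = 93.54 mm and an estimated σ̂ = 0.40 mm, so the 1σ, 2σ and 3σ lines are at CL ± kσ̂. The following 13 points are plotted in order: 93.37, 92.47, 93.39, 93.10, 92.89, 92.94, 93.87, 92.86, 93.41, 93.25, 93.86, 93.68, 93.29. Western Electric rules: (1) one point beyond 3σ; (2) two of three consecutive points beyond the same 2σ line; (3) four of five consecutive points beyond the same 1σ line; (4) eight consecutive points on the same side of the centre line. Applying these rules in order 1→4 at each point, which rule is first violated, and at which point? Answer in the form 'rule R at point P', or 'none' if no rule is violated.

Zone of each point (C = within 1σ̂, B = 1σ̂–2σ̂, A = 2σ̂–3σ̂, * = beyond 3σ̂; sign = side of CL): 1:-C, 2:-A, 3:-C, 4:-B, 5:-B, 6:-B, 7:+C, 8:-B, 9:-C, 10:-C, 11:+C, 12:+C, 13:-C
Rule 3 (four of five consecutive points beyond the same 1σ limit) is satisfied at point 6.

rule 3 at point 6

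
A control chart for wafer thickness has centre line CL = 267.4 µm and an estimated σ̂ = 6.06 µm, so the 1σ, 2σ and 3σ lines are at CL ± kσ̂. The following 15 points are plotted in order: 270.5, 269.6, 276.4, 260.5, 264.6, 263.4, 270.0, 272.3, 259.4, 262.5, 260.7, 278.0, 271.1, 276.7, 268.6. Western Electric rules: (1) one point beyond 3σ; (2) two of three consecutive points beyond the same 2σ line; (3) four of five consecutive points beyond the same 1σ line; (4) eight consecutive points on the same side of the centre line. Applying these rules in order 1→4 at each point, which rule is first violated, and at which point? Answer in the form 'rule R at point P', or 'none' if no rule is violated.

none

Zone of each point (C = within 1σ̂, B = 1σ̂–2σ̂, A = 2σ̂–3σ̂, * = beyond 3σ̂; sign = side of CL): 1:+C, 2:+C, 3:+B, 4:-B, 5:-C, 6:-C, 7:+C, 8:+C, 9:-B, 10:-C, 11:-B, 12:+B, 13:+C, 14:+B, 15:+C
No rule fires across all 15 points.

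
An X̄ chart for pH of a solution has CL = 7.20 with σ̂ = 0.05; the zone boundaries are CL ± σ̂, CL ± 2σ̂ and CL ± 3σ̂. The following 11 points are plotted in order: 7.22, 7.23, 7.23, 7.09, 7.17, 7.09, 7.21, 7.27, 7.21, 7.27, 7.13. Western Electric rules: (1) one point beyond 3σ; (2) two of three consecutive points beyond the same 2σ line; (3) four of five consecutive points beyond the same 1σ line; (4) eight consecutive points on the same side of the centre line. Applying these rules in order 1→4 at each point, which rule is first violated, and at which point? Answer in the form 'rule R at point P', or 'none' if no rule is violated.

rule 2 at point 6

Zone of each point (C = within 1σ̂, B = 1σ̂–2σ̂, A = 2σ̂–3σ̂, * = beyond 3σ̂; sign = side of CL): 1:+C, 2:+C, 3:+C, 4:-A, 5:-C, 6:-A, 7:+C, 8:+B, 9:+C, 10:+B, 11:-B
Rule 2 (two of three consecutive points beyond the same 2σ limit) is satisfied at point 6.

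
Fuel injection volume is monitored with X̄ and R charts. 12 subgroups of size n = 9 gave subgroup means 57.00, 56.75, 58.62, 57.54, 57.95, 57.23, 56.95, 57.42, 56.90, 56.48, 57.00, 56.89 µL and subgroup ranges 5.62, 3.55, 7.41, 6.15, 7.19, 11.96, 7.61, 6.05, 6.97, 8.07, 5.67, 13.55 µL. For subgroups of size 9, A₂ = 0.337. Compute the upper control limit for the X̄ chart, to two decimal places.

59.75

X̄̄ = (57.00 + 56.75 + 58.62 + 57.54 + 57.95 + 57.23 + 56.95 + 57.42 + 56.90 + 56.48 + 57.00 + 56.89) / 12 = 686.7300 / 12 = 57.2275
R̄ = (5.62 + 3.55 + 7.41 + 6.15 + 7.19 + 11.96 + 7.61 + 6.05 + 6.97 + 8.07 + 5.67 + 13.55) / 12 = 89.8000 / 12 = 7.4833
UCL = X̄̄ + A₂·R̄ = 57.2275 + 0.337 × 7.4833 = 59.7494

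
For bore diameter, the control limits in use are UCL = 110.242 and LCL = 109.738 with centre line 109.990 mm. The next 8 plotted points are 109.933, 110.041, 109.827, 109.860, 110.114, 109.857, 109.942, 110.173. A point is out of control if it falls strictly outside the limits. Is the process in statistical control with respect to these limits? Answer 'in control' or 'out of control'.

All 8 points lie within [109.738, 110.242].

in control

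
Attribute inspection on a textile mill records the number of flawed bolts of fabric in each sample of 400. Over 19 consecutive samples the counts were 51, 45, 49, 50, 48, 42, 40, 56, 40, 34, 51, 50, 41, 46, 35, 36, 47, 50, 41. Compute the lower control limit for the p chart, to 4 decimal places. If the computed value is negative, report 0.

0.0648

p̄ = Σdᵢ / (k·n) = 852 / (19 × 400) = 0.11211
LCL = p̄ − 3·√(p̄(1−p̄)/n) = 0.11211 − 3 × 0.01577 = 0.06478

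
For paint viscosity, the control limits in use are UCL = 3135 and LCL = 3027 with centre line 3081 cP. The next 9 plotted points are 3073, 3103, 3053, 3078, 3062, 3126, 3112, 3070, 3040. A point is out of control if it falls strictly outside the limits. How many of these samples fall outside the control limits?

0

All 9 points lie within [3027, 3135].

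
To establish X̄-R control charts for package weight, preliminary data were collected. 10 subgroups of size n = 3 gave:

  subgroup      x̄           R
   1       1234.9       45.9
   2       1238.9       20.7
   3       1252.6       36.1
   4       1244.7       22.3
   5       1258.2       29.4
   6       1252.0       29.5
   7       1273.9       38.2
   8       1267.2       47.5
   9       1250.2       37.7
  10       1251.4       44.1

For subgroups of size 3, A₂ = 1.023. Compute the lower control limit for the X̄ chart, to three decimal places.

1216.452

X̄̄ = (1234.9 + 1238.9 + 1252.6 + 1244.7 + 1258.2 + 1252.0 + 1273.9 + 1267.2 + 1250.2 + 1251.4) / 10 = 12524.0000 / 10 = 1252.4000
R̄ = (45.9 + 20.7 + 36.1 + 22.3 + 29.4 + 29.5 + 38.2 + 47.5 + 37.7 + 44.1) / 10 = 351.4000 / 10 = 35.1400
LCL = X̄̄ − A₂·R̄ = 1252.4000 − 1.023 × 35.1400 = 1216.4518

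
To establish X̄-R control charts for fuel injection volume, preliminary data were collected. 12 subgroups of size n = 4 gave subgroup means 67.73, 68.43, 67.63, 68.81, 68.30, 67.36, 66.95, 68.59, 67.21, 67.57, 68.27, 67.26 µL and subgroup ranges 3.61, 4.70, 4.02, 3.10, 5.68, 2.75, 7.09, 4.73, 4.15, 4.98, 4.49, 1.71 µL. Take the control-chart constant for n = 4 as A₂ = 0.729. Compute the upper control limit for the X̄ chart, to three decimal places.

X̄̄ = (67.73 + 68.43 + 67.63 + 68.81 + 68.30 + 67.36 + 66.95 + 68.59 + 67.21 + 67.57 + 68.27 + 67.26) / 12 = 814.1100 / 12 = 67.8425
R̄ = (3.61 + 4.70 + 4.02 + 3.10 + 5.68 + 2.75 + 7.09 + 4.73 + 4.15 + 4.98 + 4.49 + 1.71) / 12 = 51.0100 / 12 = 4.2508
UCL = X̄̄ + A₂·R̄ = 67.8425 + 0.729 × 4.2508 = 70.9414

70.941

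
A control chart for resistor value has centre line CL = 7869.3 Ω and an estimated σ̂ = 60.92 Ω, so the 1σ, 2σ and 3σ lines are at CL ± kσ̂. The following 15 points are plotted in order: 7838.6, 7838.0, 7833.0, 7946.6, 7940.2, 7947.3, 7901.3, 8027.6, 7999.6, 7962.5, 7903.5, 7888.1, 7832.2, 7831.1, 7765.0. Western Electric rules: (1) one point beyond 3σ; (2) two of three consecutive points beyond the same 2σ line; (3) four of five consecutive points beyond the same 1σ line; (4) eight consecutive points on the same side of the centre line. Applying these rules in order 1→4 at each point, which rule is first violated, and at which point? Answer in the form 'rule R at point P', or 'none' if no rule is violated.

rule 3 at point 8

Zone of each point (C = within 1σ̂, B = 1σ̂–2σ̂, A = 2σ̂–3σ̂, * = beyond 3σ̂; sign = side of CL): 1:-C, 2:-C, 3:-C, 4:+B, 5:+B, 6:+B, 7:+C, 8:+A, 9:+A, 10:+B, 11:+C, 12:+C, 13:-C, 14:-C, 15:-B
Rule 3 (four of five consecutive points beyond the same 1σ limit) is satisfied at point 8.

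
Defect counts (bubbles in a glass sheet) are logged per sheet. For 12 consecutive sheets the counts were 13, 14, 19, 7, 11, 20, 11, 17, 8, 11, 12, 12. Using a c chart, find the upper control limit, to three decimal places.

23.699

c̄ = (13 + 14 + 19 + 7 + 11 + 20 + 11 + 17 + 8 + 11 + 12 + 12) / 12 = 155 / 12 = 12.9167
UCL = c̄ + 3√c̄ = 12.9167 + 3 × √12.9167 = 12.9167 + 3 × 3.5940 = 23.6986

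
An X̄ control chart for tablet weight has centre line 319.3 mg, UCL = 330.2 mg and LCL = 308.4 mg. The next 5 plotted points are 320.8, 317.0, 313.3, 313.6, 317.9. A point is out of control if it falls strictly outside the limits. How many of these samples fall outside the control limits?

All 5 points lie within [308.4, 330.2].

0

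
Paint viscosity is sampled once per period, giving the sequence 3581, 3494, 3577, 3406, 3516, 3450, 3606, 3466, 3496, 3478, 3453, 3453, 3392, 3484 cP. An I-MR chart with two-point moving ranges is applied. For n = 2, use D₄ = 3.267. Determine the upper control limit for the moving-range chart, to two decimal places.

261.11

Moving ranges: 87, 83, 171, 110, 66, 156, 140, 30, 18, 25, 0, 61, 92; M̄R̄ = 1039.0000 / 13 = 79.9231
UCL_MR = D₄·M̄R̄ = 3.267 × 79.9231 = 261.1087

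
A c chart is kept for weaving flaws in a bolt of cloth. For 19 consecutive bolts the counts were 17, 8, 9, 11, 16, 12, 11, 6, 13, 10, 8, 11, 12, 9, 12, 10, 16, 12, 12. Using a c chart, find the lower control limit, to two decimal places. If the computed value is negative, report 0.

1.22

c̄ = (17 + 8 + 9 + 11 + 16 + 12 + 11 + 6 + 13 + 10 + 8 + 11 + 12 + 9 + 12 + 10 + 16 + 12 + 12) / 19 = 215 / 19 = 11.3158
LCL = c̄ − 3√c̄ = 11.3158 − 3 × 3.3639 = 1.2241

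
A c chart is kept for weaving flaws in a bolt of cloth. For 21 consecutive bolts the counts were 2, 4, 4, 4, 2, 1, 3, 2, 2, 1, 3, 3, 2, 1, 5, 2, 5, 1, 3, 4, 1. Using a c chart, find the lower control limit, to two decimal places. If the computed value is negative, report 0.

c̄ = (2 + 4 + 4 + 4 + 2 + 1 + 3 + 2 + 2 + 1 + 3 + 3 + 2 + 1 + 5 + 2 + 5 + 1 + 3 + 4 + 1) / 21 = 55 / 21 = 2.6190
LCL = c̄ − 3√c̄ = 2.6190 − 3 × 1.6183 = -2.2360 → 0 (cannot be negative)

0.00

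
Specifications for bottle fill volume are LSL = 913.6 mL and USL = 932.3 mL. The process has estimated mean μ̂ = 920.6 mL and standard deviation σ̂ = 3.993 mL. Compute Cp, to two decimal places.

Cp = (USL − LSL) / (6σ̂) = (932.3 − 913.6) / (6 × 3.993) = 18.7000 / 23.9580 = 0.7805

0.78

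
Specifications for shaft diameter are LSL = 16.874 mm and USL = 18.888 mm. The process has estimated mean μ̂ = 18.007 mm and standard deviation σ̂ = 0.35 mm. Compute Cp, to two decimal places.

0.96

Cp = (USL − LSL) / (6σ̂) = (18.888 − 16.874) / (6 × 0.35) = 2.0140 / 2.1000 = 0.9590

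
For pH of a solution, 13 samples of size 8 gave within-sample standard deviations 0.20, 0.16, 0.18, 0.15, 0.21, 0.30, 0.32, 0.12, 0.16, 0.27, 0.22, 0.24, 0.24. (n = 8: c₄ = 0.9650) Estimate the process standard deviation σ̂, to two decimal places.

s̄ = (0.20 + 0.16 + 0.18 + 0.15 + 0.21 + 0.30 + 0.32 + 0.12 + 0.16 + 0.27 + 0.22 + 0.24 + 0.24) / 13 = 0.2131
σ̂ = s̄ / c₄ = 0.2131 / 0.9650 = 0.2208

0.22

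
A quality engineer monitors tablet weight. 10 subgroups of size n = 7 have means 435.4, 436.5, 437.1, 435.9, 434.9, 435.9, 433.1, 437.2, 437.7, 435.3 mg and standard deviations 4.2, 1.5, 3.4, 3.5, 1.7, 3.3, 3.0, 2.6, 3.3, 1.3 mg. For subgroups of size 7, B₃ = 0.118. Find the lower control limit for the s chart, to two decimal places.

s̄ = (4.2 + 1.5 + 3.4 + 3.5 + 1.7 + 3.3 + 3.0 + 2.6 + 3.3 + 1.3) / 10 = 2.7800
LCL_s = B₃·s̄ = 0.118 × 2.7800 = 0.3280

0.33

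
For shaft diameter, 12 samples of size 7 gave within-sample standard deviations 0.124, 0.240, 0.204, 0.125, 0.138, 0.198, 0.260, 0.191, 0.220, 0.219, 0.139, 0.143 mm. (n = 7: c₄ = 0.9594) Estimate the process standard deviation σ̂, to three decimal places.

s̄ = (0.124 + 0.240 + 0.204 + 0.125 + 0.138 + 0.198 + 0.260 + 0.191 + 0.220 + 0.219 + 0.139 + 0.143) / 12 = 0.1834
σ̂ = s̄ / c₄ = 0.1834 / 0.9594 = 0.1912

0.191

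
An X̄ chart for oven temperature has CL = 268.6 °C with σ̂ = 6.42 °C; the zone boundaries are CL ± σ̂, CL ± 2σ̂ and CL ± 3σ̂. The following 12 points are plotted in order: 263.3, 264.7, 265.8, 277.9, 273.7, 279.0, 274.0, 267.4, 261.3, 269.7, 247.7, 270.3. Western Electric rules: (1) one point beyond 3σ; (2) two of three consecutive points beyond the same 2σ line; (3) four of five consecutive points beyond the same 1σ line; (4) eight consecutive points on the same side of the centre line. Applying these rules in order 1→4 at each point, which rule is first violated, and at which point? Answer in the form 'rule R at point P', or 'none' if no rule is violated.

Zone of each point (C = within 1σ̂, B = 1σ̂–2σ̂, A = 2σ̂–3σ̂, * = beyond 3σ̂; sign = side of CL): 1:-C, 2:-C, 3:-C, 4:+B, 5:+C, 6:+B, 7:+C, 8:-C, 9:-B, 10:+C, 11:-*, 12:+C
Rule 1 (one point beyond the 3σ limits) is satisfied at point 11.

rule 1 at point 11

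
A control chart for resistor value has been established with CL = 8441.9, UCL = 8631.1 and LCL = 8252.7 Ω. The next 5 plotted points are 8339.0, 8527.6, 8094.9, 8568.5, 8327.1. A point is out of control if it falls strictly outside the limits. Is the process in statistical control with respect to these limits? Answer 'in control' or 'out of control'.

out of control

Compare each point to [8252.7, 8631.1]: sample 3 = 8094.9 < LCL.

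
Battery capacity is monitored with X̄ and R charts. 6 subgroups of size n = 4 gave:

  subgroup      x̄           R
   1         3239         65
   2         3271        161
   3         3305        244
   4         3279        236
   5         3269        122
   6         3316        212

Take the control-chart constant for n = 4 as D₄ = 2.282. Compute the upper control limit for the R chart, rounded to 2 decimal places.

R̄ = (65 + 161 + 244 + 236 + 122 + 212) / 6 = 1040.0000 / 6 = 173.3333
UCL_R = D₄·R̄ = 2.282 × 173.3333 = 395.5467

395.55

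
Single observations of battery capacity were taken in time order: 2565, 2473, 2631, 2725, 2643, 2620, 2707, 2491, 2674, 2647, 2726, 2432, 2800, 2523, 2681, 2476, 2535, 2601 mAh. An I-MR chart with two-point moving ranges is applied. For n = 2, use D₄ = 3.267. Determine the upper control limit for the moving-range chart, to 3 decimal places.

Moving ranges: 92, 158, 94, 82, 23, 87, 216, 183, 27, 79, 294, 368, 277, 158, 205, 59, 66; M̄R̄ = 2468.0000 / 17 = 145.1765
UCL_MR = D₄·M̄R̄ = 3.267 × 145.1765 = 474.2915

474.292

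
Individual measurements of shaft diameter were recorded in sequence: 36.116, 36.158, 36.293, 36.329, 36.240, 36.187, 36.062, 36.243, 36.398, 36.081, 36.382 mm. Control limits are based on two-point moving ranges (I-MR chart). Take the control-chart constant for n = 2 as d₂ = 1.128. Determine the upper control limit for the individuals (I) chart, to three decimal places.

X̄ = (36.116 + 36.158 + 36.293 + 36.329 + 36.240 + 36.187 + 36.062 + 36.243 + 36.398 + 36.081 + 36.382) / 11 = 36.2263
Moving ranges: 0.042, 0.135, 0.036, 0.089, 0.053, 0.125, 0.181, 0.155, 0.317, 0.301; M̄R̄ = 1.4340 / 10 = 0.1434
UCL = X̄ + 3·M̄R̄/d₂ = 36.2263 + 3 × 0.1434 / 1.128 = 36.6077

36.608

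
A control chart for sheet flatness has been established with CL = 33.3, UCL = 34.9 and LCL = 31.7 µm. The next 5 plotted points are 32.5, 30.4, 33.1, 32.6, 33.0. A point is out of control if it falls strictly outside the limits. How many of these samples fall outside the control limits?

1

Compare each point to [31.7, 34.9]: sample 2 = 30.4 < LCL.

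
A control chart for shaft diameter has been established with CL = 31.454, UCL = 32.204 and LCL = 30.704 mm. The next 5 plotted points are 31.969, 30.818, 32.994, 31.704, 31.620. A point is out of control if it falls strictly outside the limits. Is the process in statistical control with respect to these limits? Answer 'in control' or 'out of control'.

Compare each point to [30.704, 32.204]: sample 3 = 32.994 > UCL.

out of control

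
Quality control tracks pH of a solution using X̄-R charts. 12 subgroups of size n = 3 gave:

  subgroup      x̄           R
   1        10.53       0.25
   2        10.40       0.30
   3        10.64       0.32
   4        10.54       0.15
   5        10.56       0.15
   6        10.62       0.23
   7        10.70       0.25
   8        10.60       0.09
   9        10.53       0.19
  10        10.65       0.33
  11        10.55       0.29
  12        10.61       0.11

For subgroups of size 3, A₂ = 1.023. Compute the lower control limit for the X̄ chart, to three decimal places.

X̄̄ = (10.53 + 10.40 + 10.64 + 10.54 + 10.56 + 10.62 + 10.70 + 10.60 + 10.53 + 10.65 + 10.55 + 10.61) / 12 = 126.9300 / 12 = 10.5775
R̄ = (0.25 + 0.30 + 0.32 + 0.15 + 0.15 + 0.23 + 0.25 + 0.09 + 0.19 + 0.33 + 0.29 + 0.11) / 12 = 2.6600 / 12 = 0.2217
LCL = X̄̄ − A₂·R̄ = 10.5775 − 1.023 × 0.2217 = 10.3507

10.351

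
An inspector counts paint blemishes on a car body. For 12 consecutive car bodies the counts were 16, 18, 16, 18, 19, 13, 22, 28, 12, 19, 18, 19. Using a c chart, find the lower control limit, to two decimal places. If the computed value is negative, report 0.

c̄ = (16 + 18 + 16 + 18 + 19 + 13 + 22 + 28 + 12 + 19 + 18 + 19) / 12 = 218 / 12 = 18.1667
LCL = c̄ − 3√c̄ = 18.1667 − 3 × 4.2622 = 5.3800

5.38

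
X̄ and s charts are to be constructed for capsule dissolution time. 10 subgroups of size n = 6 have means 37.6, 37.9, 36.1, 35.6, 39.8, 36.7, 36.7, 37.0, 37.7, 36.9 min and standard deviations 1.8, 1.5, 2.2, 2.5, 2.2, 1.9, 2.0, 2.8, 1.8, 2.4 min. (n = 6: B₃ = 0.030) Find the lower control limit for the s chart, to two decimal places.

s̄ = (1.8 + 1.5 + 2.2 + 2.5 + 2.2 + 1.9 + 2.0 + 2.8 + 1.8 + 2.4) / 10 = 2.1100
LCL_s = B₃·s̄ = 0.030 × 2.1100 = 0.0633

0.06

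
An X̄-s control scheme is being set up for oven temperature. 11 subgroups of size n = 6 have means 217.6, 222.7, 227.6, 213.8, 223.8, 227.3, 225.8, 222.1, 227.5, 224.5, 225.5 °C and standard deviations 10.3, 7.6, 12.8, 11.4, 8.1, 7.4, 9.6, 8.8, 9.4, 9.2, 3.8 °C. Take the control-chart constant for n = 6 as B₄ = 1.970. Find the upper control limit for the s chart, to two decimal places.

17.62

s̄ = (10.3 + 7.6 + 12.8 + 11.4 + 8.1 + 7.4 + 9.6 + 8.8 + 9.4 + 9.2 + 3.8) / 11 = 8.9455
UCL_s = B₄·s̄ = 1.970 × 8.9455 = 17.6225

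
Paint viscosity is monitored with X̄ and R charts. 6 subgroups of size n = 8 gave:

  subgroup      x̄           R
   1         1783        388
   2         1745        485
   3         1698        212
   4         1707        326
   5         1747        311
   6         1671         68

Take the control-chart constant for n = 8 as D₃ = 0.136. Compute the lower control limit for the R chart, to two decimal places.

40.57

R̄ = (388 + 485 + 212 + 326 + 311 + 68) / 6 = 1790.0000 / 6 = 298.3333
LCL_R = D₃·R̄ = 0.136 × 298.3333 = 40.5733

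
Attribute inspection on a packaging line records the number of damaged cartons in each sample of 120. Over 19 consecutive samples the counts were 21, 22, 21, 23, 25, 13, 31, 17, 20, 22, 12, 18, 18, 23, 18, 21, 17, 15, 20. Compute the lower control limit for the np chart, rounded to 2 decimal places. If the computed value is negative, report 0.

p̄ = Σdᵢ / (k·n) = 377 / (19 × 120) = 0.16535
LCL = np̄ − 3·√(np̄(1−p̄)) = 19.8421 − 3 × 4.0695 = 7.6335

7.63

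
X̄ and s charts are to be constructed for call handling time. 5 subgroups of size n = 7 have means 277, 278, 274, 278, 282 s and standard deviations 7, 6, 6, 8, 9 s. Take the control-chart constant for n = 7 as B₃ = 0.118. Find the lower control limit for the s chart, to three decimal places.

s̄ = (7 + 6 + 6 + 8 + 9) / 5 = 7.2000
LCL_s = B₃·s̄ = 0.118 × 7.2000 = 0.8496

0.850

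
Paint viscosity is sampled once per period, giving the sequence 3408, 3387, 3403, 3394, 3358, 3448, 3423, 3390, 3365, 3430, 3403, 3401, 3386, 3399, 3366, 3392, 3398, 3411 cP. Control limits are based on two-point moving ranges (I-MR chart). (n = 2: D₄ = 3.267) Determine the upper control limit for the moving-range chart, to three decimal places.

Moving ranges: 21, 16, 9, 36, 90, 25, 33, 25, 65, 27, 2, 15, 13, 33, 26, 6, 13; M̄R̄ = 455.0000 / 17 = 26.7647
UCL_MR = D₄·M̄R̄ = 3.267 × 26.7647 = 87.4403

87.440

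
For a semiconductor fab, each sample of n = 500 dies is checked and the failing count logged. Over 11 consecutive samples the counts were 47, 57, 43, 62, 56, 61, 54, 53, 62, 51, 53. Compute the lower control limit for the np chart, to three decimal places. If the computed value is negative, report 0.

p̄ = Σdᵢ / (k·n) = 599 / (11 × 500) = 0.10891
LCL = np̄ − 3·√(np̄(1−p̄)) = 54.4545 − 3 × 6.9659 = 33.5568

33.557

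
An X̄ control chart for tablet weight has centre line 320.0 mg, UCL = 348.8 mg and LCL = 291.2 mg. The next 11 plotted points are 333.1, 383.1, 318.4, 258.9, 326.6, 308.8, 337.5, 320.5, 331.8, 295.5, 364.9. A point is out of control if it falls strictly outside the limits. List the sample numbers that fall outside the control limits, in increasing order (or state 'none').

Compare each point to [291.2, 348.8]: sample 2 = 383.1 > UCL; sample 4 = 258.9 < LCL; sample 11 = 364.9 > UCL.

2, 4, 11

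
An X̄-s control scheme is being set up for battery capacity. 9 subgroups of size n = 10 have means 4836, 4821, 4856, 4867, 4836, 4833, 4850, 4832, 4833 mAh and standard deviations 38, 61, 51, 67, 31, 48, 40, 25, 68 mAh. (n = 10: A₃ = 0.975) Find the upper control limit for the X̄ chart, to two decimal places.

4886.92

X̄̄ = (4836 + 4821 + 4856 + 4867 + 4836 + 4833 + 4850 + 4832 + 4833) / 9 = 4840.4444
s̄ = (38 + 61 + 51 + 67 + 31 + 48 + 40 + 25 + 68) / 9 = 47.6667
UCL = X̄̄ + A₃·s̄ = 4840.4444 + 0.975 × 47.6667 = 4886.9194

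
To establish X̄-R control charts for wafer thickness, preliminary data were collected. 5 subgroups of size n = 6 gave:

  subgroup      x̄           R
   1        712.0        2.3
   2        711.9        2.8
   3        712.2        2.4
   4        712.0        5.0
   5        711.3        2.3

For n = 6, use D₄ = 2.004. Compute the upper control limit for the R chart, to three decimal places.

5.932

R̄ = (2.3 + 2.8 + 2.4 + 5.0 + 2.3) / 5 = 14.8000 / 5 = 2.9600
UCL_R = D₄·R̄ = 2.004 × 2.9600 = 5.9318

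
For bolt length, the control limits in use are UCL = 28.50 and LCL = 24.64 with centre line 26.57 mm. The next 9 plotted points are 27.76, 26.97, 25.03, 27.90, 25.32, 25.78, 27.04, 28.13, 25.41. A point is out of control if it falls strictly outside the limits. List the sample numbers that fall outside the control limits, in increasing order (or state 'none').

none

All 9 points lie within [24.64, 28.50].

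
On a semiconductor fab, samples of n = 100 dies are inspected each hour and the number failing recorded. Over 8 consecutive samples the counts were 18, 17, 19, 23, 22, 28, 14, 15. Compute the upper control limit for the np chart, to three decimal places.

p̄ = Σdᵢ / (k·n) = 156 / (8 × 100) = 0.19500
UCL = np̄ + 3·√(np̄(1−p̄)) = 19.5000 + 3 × √(19.5000×0.80500) = 19.5000 + 3 × 3.9620 = 31.3860

31.386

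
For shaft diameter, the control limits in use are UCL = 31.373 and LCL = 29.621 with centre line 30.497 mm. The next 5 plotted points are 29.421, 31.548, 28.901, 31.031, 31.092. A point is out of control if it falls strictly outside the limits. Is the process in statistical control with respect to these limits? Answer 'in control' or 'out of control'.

Compare each point to [29.621, 31.373]: sample 1 = 29.421 < LCL; sample 2 = 31.548 > UCL; sample 3 = 28.901 < LCL.

out of control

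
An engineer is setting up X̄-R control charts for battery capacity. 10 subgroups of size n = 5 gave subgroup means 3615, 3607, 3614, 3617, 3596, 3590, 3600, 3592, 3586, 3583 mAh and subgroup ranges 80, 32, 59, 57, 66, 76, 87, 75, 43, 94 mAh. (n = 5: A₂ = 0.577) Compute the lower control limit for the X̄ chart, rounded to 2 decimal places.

X̄̄ = (3615 + 3607 + 3614 + 3617 + 3596 + 3590 + 3600 + 3592 + 3586 + 3583) / 10 = 36000.0000 / 10 = 3600.0000
R̄ = (80 + 32 + 59 + 57 + 66 + 76 + 87 + 75 + 43 + 94) / 10 = 669.0000 / 10 = 66.9000
LCL = X̄̄ − A₂·R̄ = 3600.0000 − 0.577 × 66.9000 = 3561.3987

3561.40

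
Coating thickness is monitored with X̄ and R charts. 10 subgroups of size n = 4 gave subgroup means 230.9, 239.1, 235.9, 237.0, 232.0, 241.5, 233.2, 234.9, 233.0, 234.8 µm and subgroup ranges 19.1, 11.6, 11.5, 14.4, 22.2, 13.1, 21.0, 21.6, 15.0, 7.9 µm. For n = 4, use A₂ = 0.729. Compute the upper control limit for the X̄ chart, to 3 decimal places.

X̄̄ = (230.9 + 239.1 + 235.9 + 237.0 + 232.0 + 241.5 + 233.2 + 234.9 + 233.0 + 234.8) / 10 = 2352.3000 / 10 = 235.2300
R̄ = (19.1 + 11.6 + 11.5 + 14.4 + 22.2 + 13.1 + 21.0 + 21.6 + 15.0 + 7.9) / 10 = 157.4000 / 10 = 15.7400
UCL = X̄̄ + A₂·R̄ = 235.2300 + 0.729 × 15.7400 = 246.7045

246.704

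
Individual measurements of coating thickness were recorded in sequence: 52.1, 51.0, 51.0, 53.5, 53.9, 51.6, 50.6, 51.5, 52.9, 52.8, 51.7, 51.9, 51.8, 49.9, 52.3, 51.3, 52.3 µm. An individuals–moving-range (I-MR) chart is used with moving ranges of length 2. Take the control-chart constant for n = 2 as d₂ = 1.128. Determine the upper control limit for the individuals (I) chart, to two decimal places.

X̄ = (52.1 + 51.0 + 51.0 + 53.5 + 53.9 + 51.6 + 50.6 + 51.5 + 52.9 + 52.8 + 51.7 + 51.9 + 51.8 + 49.9 + 52.3 + 51.3 + 52.3) / 17 = 51.8882
Moving ranges: 1.1, 0.0, 2.5, 0.4, 2.3, 1.0, 0.9, 1.4, 0.1, 1.1, 0.2, 0.1, 1.9, 2.4, 1.0, 1.0; M̄R̄ = 17.4000 / 16 = 1.0875
UCL = X̄ + 3·M̄R̄/d₂ = 51.8882 + 3 × 1.0875 / 1.128 = 54.7805

54.78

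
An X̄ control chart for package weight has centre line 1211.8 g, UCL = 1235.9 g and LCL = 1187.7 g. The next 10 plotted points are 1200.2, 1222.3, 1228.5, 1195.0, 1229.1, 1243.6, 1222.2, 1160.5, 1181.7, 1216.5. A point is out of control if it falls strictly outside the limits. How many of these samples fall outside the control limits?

3

Compare each point to [1187.7, 1235.9]: sample 6 = 1243.6 > UCL; sample 8 = 1160.5 < LCL; sample 9 = 1181.7 < LCL.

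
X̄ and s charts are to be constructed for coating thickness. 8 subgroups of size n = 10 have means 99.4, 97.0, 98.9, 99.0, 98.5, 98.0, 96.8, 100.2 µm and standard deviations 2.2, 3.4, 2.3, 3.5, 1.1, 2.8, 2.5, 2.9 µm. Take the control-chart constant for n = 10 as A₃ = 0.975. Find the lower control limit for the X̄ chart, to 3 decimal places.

95.952

X̄̄ = (99.4 + 97.0 + 98.9 + 99.0 + 98.5 + 98.0 + 96.8 + 100.2) / 8 = 98.4750
s̄ = (2.2 + 3.4 + 2.3 + 3.5 + 1.1 + 2.8 + 2.5 + 2.9) / 8 = 2.5875
LCL = X̄̄ − A₃·s̄ = 98.4750 − 0.975 × 2.5875 = 95.9522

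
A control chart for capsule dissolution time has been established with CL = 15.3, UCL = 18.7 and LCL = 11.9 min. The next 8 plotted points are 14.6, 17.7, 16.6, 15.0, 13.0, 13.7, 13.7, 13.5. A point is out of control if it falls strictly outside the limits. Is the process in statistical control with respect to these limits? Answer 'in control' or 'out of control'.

All 8 points lie within [11.9, 18.7].

in control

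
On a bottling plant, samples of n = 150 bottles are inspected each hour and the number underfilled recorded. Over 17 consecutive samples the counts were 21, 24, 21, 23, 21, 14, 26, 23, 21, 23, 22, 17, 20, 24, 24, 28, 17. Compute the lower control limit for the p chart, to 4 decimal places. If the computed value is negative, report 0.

0.0585

p̄ = Σdᵢ / (k·n) = 369 / (17 × 150) = 0.14471
LCL = p̄ − 3·√(p̄(1−p̄)/n) = 0.14471 − 3 × 0.02872 = 0.05853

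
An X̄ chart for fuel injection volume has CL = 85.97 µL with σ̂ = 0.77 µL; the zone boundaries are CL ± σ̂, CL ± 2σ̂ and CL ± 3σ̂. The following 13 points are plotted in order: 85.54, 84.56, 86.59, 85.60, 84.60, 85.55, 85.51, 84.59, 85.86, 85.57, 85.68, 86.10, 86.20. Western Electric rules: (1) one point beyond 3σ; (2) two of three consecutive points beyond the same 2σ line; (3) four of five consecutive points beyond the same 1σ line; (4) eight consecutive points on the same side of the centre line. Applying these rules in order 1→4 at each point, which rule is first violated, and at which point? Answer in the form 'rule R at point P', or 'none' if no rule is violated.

rule 4 at point 11

Zone of each point (C = within 1σ̂, B = 1σ̂–2σ̂, A = 2σ̂–3σ̂, * = beyond 3σ̂; sign = side of CL): 1:-C, 2:-B, 3:+C, 4:-C, 5:-B, 6:-C, 7:-C, 8:-B, 9:-C, 10:-C, 11:-C, 12:+C, 13:+C
Rule 4 (eight consecutive points on the same side of the centre line) is satisfied at point 11.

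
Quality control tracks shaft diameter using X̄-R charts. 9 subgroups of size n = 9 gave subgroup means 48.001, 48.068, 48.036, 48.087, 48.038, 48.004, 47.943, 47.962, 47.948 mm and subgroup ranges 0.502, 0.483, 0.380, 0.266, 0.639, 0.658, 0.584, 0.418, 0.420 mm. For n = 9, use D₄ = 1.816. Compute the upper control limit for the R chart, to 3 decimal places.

0.878

R̄ = (0.502 + 0.483 + 0.380 + 0.266 + 0.639 + 0.658 + 0.584 + 0.418 + 0.420) / 9 = 4.3500 / 9 = 0.4833
UCL_R = D₄·R̄ = 1.816 × 0.4833 = 0.8777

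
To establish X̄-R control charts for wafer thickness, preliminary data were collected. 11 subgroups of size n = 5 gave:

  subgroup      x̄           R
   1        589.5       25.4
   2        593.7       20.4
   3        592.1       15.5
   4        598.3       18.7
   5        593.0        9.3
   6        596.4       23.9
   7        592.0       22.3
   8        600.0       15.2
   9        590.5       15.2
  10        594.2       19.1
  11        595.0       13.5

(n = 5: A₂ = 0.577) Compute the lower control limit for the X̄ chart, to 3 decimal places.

583.651

X̄̄ = (589.5 + 593.7 + 592.1 + 598.3 + 593.0 + 596.4 + 592.0 + 600.0 + 590.5 + 594.2 + 595.0) / 11 = 6534.7000 / 11 = 594.0636
R̄ = (25.4 + 20.4 + 15.5 + 18.7 + 9.3 + 23.9 + 22.3 + 15.2 + 15.2 + 19.1 + 13.5) / 11 = 198.5000 / 11 = 18.0455
LCL = X̄̄ − A₂·R̄ = 594.0636 − 0.577 × 18.0455 = 583.6514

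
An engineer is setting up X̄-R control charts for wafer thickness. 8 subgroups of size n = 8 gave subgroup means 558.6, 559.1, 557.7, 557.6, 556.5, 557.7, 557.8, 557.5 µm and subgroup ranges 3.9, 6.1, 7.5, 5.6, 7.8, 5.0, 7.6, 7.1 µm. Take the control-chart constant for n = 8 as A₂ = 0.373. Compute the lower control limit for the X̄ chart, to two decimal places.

555.45

X̄̄ = (558.6 + 559.1 + 557.7 + 557.6 + 556.5 + 557.7 + 557.8 + 557.5) / 8 = 4462.5000 / 8 = 557.8125
R̄ = (3.9 + 6.1 + 7.5 + 5.6 + 7.8 + 5.0 + 7.6 + 7.1) / 8 = 50.6000 / 8 = 6.3250
LCL = X̄̄ − A₂·R̄ = 557.8125 − 0.373 × 6.3250 = 555.4533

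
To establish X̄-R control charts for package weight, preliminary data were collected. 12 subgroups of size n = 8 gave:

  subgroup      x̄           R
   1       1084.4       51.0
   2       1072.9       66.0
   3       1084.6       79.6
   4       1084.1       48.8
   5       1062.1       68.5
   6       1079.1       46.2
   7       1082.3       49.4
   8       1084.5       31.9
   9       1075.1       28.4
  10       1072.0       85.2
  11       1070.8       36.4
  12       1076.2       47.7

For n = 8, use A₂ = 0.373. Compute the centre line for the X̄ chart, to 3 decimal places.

1077.342

X̄̄ = (1084.4 + 1072.9 + 1084.6 + 1084.1 + 1062.1 + 1079.1 + 1082.3 + 1084.5 + 1075.1 + 1072.0 + 1070.8 + 1076.2) / 12 = 12928.1000 / 12 = 1077.3417
CL = X̄̄ = 1077.3417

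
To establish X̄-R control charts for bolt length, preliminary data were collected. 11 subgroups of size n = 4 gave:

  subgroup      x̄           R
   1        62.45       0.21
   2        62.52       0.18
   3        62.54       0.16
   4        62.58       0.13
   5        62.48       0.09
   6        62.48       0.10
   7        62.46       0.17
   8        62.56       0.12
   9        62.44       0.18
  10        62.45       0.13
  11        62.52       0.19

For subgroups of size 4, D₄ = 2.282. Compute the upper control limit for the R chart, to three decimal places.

0.344

R̄ = (0.21 + 0.18 + 0.16 + 0.13 + 0.09 + 0.10 + 0.17 + 0.12 + 0.18 + 0.13 + 0.19) / 11 = 1.6600 / 11 = 0.1509
UCL_R = D₄·R̄ = 2.282 × 0.1509 = 0.3444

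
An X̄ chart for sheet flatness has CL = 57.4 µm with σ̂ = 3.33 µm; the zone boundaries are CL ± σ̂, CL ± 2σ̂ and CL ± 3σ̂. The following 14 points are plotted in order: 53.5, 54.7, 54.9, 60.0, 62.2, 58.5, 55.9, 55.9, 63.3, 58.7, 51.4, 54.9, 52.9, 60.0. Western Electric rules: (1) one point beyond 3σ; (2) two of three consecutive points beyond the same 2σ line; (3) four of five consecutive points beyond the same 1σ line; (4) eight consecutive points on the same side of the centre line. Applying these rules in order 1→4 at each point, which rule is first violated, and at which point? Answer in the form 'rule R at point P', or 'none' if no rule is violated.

none

Zone of each point (C = within 1σ̂, B = 1σ̂–2σ̂, A = 2σ̂–3σ̂, * = beyond 3σ̂; sign = side of CL): 1:-B, 2:-C, 3:-C, 4:+C, 5:+B, 6:+C, 7:-C, 8:-C, 9:+B, 10:+C, 11:-B, 12:-C, 13:-B, 14:+C
No rule fires across all 14 points.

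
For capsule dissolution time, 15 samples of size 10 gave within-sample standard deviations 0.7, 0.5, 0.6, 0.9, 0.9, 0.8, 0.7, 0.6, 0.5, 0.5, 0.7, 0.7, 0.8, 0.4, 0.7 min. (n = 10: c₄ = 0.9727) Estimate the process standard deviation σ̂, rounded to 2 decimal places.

s̄ = (0.7 + 0.5 + 0.6 + 0.9 + 0.9 + 0.8 + 0.7 + 0.6 + 0.5 + 0.5 + 0.7 + 0.7 + 0.8 + 0.4 + 0.7) / 15 = 0.6667
σ̂ = s̄ / c₄ = 0.6667 / 0.9727 = 0.6854

0.69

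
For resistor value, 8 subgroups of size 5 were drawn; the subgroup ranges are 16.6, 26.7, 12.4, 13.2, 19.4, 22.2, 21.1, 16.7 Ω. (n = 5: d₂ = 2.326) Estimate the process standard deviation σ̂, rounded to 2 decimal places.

R̄ = (16.6 + 26.7 + 12.4 + 13.2 + 19.4 + 22.2 + 21.1 + 16.7) / 8 = 18.5375
σ̂ = R̄ / d₂ = 18.5375 / 2.326 = 7.9697

7.97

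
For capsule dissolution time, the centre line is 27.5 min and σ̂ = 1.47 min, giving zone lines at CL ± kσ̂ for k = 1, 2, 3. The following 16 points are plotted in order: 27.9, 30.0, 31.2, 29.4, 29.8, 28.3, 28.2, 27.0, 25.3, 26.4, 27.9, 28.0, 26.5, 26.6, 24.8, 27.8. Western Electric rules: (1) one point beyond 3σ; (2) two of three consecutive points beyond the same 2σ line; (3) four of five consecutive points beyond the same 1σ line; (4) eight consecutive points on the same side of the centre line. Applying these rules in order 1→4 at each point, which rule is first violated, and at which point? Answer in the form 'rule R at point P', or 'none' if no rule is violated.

Zone of each point (C = within 1σ̂, B = 1σ̂–2σ̂, A = 2σ̂–3σ̂, * = beyond 3σ̂; sign = side of CL): 1:+C, 2:+B, 3:+A, 4:+B, 5:+B, 6:+C, 7:+C, 8:-C, 9:-B, 10:-C, 11:+C, 12:+C, 13:-C, 14:-C, 15:-B, 16:+C
Rule 3 (four of five consecutive points beyond the same 1σ limit) is satisfied at point 5.

rule 3 at point 5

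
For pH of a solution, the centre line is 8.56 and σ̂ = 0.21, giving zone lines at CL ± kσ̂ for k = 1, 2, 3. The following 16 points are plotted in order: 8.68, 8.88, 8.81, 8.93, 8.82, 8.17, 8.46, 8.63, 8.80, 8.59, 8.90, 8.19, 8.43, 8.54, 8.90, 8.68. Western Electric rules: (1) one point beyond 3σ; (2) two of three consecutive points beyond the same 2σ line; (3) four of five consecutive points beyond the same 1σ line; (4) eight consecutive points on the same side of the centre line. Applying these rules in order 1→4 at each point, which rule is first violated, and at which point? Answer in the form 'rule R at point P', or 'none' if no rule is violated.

Zone of each point (C = within 1σ̂, B = 1σ̂–2σ̂, A = 2σ̂–3σ̂, * = beyond 3σ̂; sign = side of CL): 1:+C, 2:+B, 3:+B, 4:+B, 5:+B, 6:-B, 7:-C, 8:+C, 9:+B, 10:+C, 11:+B, 12:-B, 13:-C, 14:-C, 15:+B, 16:+C
Rule 3 (four of five consecutive points beyond the same 1σ limit) is satisfied at point 5.

rule 3 at point 5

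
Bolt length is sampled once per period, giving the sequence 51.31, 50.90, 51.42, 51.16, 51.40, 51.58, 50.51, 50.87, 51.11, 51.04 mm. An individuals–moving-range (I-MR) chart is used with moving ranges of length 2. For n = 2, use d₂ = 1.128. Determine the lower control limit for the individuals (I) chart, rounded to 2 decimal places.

50.14

X̄ = (51.31 + 50.90 + 51.42 + 51.16 + 51.40 + 51.58 + 50.51 + 50.87 + 51.11 + 51.04) / 10 = 51.1300
Moving ranges: 0.41, 0.52, 0.26, 0.24, 0.18, 1.07, 0.36, 0.24, 0.07; M̄R̄ = 3.3500 / 9 = 0.3722
LCL = X̄ − 3·M̄R̄/d₂ = 51.1300 − 3 × 0.3722 / 1.128 = 50.1400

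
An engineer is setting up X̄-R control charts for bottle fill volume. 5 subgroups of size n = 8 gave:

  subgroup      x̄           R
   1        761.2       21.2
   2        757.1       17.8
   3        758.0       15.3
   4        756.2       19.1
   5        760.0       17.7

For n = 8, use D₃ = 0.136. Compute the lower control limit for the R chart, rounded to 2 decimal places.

2.48

R̄ = (21.2 + 17.8 + 15.3 + 19.1 + 17.7) / 5 = 91.1000 / 5 = 18.2200
LCL_R = D₃·R̄ = 0.136 × 18.2200 = 2.4779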